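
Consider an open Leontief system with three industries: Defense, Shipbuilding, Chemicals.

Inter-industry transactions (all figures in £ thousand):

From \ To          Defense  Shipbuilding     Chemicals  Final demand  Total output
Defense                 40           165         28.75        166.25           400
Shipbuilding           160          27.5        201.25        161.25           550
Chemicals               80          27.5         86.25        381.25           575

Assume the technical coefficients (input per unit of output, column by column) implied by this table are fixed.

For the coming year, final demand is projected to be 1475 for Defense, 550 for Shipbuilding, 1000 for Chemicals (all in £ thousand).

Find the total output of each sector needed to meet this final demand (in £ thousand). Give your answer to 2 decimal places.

x_1 = 2527.06, x_2 = 2346.32, x_3 = 1909.09

Technical coefficients a_ij = z_ij / X_j:
  a_11 = 40/400 = 0.10, a_21 = 160/400 = 0.40, a_31 = 80/400 = 0.20
  a_12 = 165/550 = 0.30, a_22 = 27.5/550 = 0.05, a_32 = 27.5/550 = 0.05
  a_13 = 28.75/575 = 0.05, a_23 = 201.25/575 = 0.35, a_33 = 86.25/575 = 0.15
I − A =
  [   0.90    -0.30    -0.05]
  [  -0.40     0.95    -0.35]
  [  -0.20    -0.05     0.85]
Cofactors of I−A, C_ij = (−1)^(i+j)·(minor ij) (rows/columns in the sector order above):
  C_11 = (0.95)(0.85) − (-0.35)(-0.05) = 0.7900
  C_12 = −[(-0.40)(0.85) − (-0.35)(-0.20)] = 0.4100
  C_13 = (-0.40)(-0.05) − (0.95)(-0.20) = 0.2100
  C_21 = −[(-0.30)(0.85) − (-0.05)(-0.05)] = 0.2575
  C_22 = (0.90)(0.85) − (-0.05)(-0.20) = 0.7550
  C_23 = −[(0.90)(-0.05) − (-0.30)(-0.20)] = 0.1050
  C_31 = (-0.30)(-0.35) − (-0.05)(0.95) = 0.1525
  C_32 = −[(0.90)(-0.35) − (-0.05)(-0.40)] = 0.3350
  C_33 = (0.90)(0.95) − (-0.30)(-0.40) = 0.7350
det(I−A) = Σ_j (I−A)_1j·C_1j = (0.90)(0.7900) + (-0.30)(0.4100) + (-0.05)(0.2100) = 0.5775
adj(I−A) = Cᵀ =
  [ 0.7900   0.2575   0.1525]
  [ 0.4100   0.7550   0.3350]
  [ 0.2100   0.1050   0.7350]
(I − A)⁻¹ = adj(I−A) / det(I−A) ≈
  [   1.3680     0.4459     0.2641]
  [   0.7100     1.3074     0.5801]
  [   0.3636     0.1818     1.2727]
x = (I − A)⁻¹ d = adj(I−A)·d / det(I−A), with det(I−A) = 0.5775:
  x_1 = (0.7900·1475 + 0.2575·550 + 0.1525·1000) / 0.5775 = 1459.375 / 0.5775 ≈ 2527.06
  x_2 = (0.4100·1475 + 0.7550·550 + 0.3350·1000) / 0.5775 = 1355.00 / 0.5775 ≈ 2346.32
  x_3 = (0.2100·1475 + 0.1050·550 + 0.7350·1000) / 0.5775 = 1102.50 / 0.5775 ≈ 1909.09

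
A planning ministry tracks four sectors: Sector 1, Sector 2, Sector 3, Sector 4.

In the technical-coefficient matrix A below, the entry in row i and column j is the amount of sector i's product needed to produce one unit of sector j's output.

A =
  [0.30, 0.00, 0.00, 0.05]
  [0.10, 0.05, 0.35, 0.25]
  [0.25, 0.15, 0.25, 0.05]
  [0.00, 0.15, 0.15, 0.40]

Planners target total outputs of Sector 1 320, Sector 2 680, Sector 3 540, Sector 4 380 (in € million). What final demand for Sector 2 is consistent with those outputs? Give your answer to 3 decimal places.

I − A =
  [   0.70     0.00     0.00    -0.05]
  [  -0.10     0.95    -0.35    -0.25]
  [  -0.25    -0.15     0.75    -0.05]
  [   0.00    -0.15    -0.15     0.60]
d = (I − A) x:
  d_1 = (+0.70)·320 + (+0.00)·680 + (+0.00)·540 + (-0.05)·380 = 205.000
  d_2 = (-0.10)·320 + (+0.95)·680 + (-0.35)·540 + (-0.25)·380 = 330.000
  d_3 = (-0.25)·320 + (-0.15)·680 + (+0.75)·540 + (-0.05)·380 = 204.000
  d_4 = (+0.00)·320 + (-0.15)·680 + (-0.15)·540 + (+0.60)·380 = 45.000

d_2 = 330.000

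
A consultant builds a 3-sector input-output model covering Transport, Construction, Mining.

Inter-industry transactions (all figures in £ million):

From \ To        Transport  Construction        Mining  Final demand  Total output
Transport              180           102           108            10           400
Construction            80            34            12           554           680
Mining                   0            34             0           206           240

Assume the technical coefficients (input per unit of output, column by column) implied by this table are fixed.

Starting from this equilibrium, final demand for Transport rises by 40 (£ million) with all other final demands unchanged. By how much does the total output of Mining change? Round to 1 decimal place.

Δx_M = 0.8

Technical coefficients a_ij = z_ij / X_j:
  a_TT = 180/400 = 0.45, a_CT = 80/400 = 0.20, a_MT = 0/400 = 0.00
  a_TC = 102/680 = 0.15, a_CC = 34/680 = 0.05, a_MC = 34/680 = 0.05
  a_TM = 108/240 = 0.45, a_CM = 12/240 = 0.05, a_MM = 0/240 = 0.00
I − A =
  [   0.55    -0.15    -0.45]
  [  -0.20     0.95    -0.05]
  [   0.00    -0.05     1.00]
Cofactors of I−A, C_ij = (−1)^(i+j)·(minor ij) (rows/columns in the sector order above):
  C_11 = (0.95)(1.00) − (-0.05)(-0.05) = 0.9475
  C_12 = −[(-0.20)(1.00) − (-0.05)(0.00)] = 0.2000
  C_13 = (-0.20)(-0.05) − (0.95)(0.00) = 0.0100
  C_21 = −[(-0.15)(1.00) − (-0.45)(-0.05)] = 0.1725
  C_22 = (0.55)(1.00) − (-0.45)(0.00) = 0.5500
  C_23 = −[(0.55)(-0.05) − (-0.15)(0.00)] = 0.0275
  C_31 = (-0.15)(-0.05) − (-0.45)(0.95) = 0.4350
  C_32 = −[(0.55)(-0.05) − (-0.45)(-0.20)] = 0.1175
  C_33 = (0.55)(0.95) − (-0.15)(-0.20) = 0.4925
det(I−A) = Σ_j (I−A)_1j·C_1j = (0.55)(0.9475) + (-0.15)(0.2000) + (-0.45)(0.0100) = 0.486625
adj(I−A) = Cᵀ =
  [ 0.9475   0.1725   0.4350]
  [ 0.2000   0.5500   0.1175]
  [ 0.0100   0.0275   0.4925]
(I − A)⁻¹ = adj(I−A) / det(I−A) ≈
  [   1.9471     0.3545     0.8939]
  [   0.4110     1.1302     0.2415]
  [   0.0205     0.0565     1.0121]
Δx = (I − A)⁻¹ Δd with Δd having +40 in the Transport component and 0 elsewhere.
So Δx_M = L_MT · (+40), where L_MT = adj(I−A)_MT / det(I−A) = 0.0100 / 0.486625.
Δx_M = 0.0100 × (+40) / 0.486625 = 0.40 / 0.486625 ≈ 0.8.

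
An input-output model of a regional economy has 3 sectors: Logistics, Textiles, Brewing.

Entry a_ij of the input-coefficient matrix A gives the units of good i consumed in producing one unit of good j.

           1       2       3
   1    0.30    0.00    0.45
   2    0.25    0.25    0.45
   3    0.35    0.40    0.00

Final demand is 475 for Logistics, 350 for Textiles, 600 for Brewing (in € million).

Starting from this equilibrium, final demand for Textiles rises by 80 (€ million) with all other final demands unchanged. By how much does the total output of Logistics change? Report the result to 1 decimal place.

Δx_1 = 61.0

I − A =
  [   0.70     0.00    -0.45]
  [  -0.25     0.75    -0.45]
  [  -0.35    -0.40     1.00]
Cofactors of I−A, C_ij = (−1)^(i+j)·(minor ij) (rows/columns in the sector order above):
  C_11 = (0.75)(1.00) − (-0.45)(-0.40) = 0.5700
  C_12 = −[(-0.25)(1.00) − (-0.45)(-0.35)] = 0.4075
  C_13 = (-0.25)(-0.40) − (0.75)(-0.35) = 0.3625
  C_21 = −[(0.00)(1.00) − (-0.45)(-0.40)] = 0.1800
  C_22 = (0.70)(1.00) − (-0.45)(-0.35) = 0.5425
  C_23 = −[(0.70)(-0.40) − (0.00)(-0.35)] = 0.2800
  C_31 = (0.00)(-0.45) − (-0.45)(0.75) = 0.3375
  C_32 = −[(0.70)(-0.45) − (-0.45)(-0.25)] = 0.4275
  C_33 = (0.70)(0.75) − (0.00)(-0.25) = 0.5250
det(I−A) = Σ_j (I−A)_1j·C_1j = (0.70)(0.5700) + (0.00)(0.4075) + (-0.45)(0.3625) = 0.235875
adj(I−A) = Cᵀ =
  [ 0.5700   0.1800   0.3375]
  [ 0.4075   0.5425   0.4275]
  [ 0.3625   0.2800   0.5250]
(I − A)⁻¹ = adj(I−A) / det(I−A) ≈
  [   2.4165     0.7631     1.4308]
  [   1.7276     2.2999     1.8124]
  [   1.5368     1.1871     2.2258]
Δx = (I − A)⁻¹ Δd with Δd having +80 in the Textiles component and 0 elsewhere.
So Δx_1 = L_12 · (+80), where L_12 = adj(I−A)_12 / det(I−A) = 0.1800 / 0.235875.
Δx_1 = 0.1800 × (+80) / 0.235875 = 14.40 / 0.235875 ≈ 61.0.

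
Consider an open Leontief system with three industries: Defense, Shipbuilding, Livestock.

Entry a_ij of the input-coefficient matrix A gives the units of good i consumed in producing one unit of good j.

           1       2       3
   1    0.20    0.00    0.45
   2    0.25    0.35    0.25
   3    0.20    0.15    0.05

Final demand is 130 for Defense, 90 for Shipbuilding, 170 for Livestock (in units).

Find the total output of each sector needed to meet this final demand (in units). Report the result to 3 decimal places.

I − A =
  [   0.80     0.00    -0.45]
  [  -0.25     0.65    -0.25]
  [  -0.20    -0.15     0.95]
Cofactors of I−A, C_ij = (−1)^(i+j)·(minor ij) (rows/columns in the sector order above):
  C_11 = (0.65)(0.95) − (-0.25)(-0.15) = 0.5800
  C_12 = −[(-0.25)(0.95) − (-0.25)(-0.20)] = 0.2875
  C_13 = (-0.25)(-0.15) − (0.65)(-0.20) = 0.1675
  C_21 = −[(0.00)(0.95) − (-0.45)(-0.15)] = 0.0675
  C_22 = (0.80)(0.95) − (-0.45)(-0.20) = 0.6700
  C_23 = −[(0.80)(-0.15) − (0.00)(-0.20)] = 0.1200
  C_31 = (0.00)(-0.25) − (-0.45)(0.65) = 0.2925
  C_32 = −[(0.80)(-0.25) − (-0.45)(-0.25)] = 0.3125
  C_33 = (0.80)(0.65) − (0.00)(-0.25) = 0.5200
det(I−A) = Σ_j (I−A)_1j·C_1j = (0.80)(0.5800) + (0.00)(0.2875) + (-0.45)(0.1675) = 0.388625
adj(I−A) = Cᵀ =
  [ 0.5800   0.0675   0.2925]
  [ 0.2875   0.6700   0.3125]
  [ 0.1675   0.1200   0.5200]
(I − A)⁻¹ = adj(I−A) / det(I−A) ≈
  [   1.4924     0.1737     0.7527]
  [   0.7398     1.7240     0.8041]
  [   0.4310     0.3088     1.3381]
x = (I − A)⁻¹ d = adj(I−A)·d / det(I−A), with det(I−A) = 0.388625:
  x_1 = (0.5800·130 + 0.0675·90 + 0.2925·170) / 0.388625 = 131.20 / 0.388625 ≈ 337.601
  x_2 = (0.2875·130 + 0.6700·90 + 0.3125·170) / 0.388625 = 150.80 / 0.388625 ≈ 388.035
  x_3 = (0.1675·130 + 0.1200·90 + 0.5200·170) / 0.388625 = 120.975 / 0.388625 ≈ 311.290

x_1 = 337.601, x_2 = 388.035, x_3 = 311.290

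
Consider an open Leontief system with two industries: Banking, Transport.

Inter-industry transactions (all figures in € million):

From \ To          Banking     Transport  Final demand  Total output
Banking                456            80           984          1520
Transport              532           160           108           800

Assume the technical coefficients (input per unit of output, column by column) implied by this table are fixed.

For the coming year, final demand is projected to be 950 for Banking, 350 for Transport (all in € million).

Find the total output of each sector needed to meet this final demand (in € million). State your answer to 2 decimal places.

Technical coefficients a_ij = z_ij / X_j:
  a_BB = 456/1520 = 0.30, a_TB = 532/1520 = 0.35
  a_BT = 80/800 = 0.10, a_TT = 160/800 = 0.20
I − A =
  [   0.70    -0.10]
  [  -0.35     0.80]
det(I−A) = (0.70)(0.80) − (-0.10)(-0.35) = 0.5250
adj(I−A) = [[0.80, 0.10], [0.35, 0.70]]
(I − A)⁻¹ = adj(I−A) / det(I−A) ≈
  [   1.5238     0.1905]
  [   0.6667     1.3333]
x = (I − A)⁻¹ d = adj(I−A)·d / det(I−A), with det(I−A) = 0.5250:
  x_B = (0.80·950 + 0.10·350) / 0.5250 = 795.00 / 0.5250 ≈ 1514.29
  x_T = (0.35·950 + 0.70·350) / 0.5250 = 577.50 / 0.5250 = 1100.00

x_B = 1514.29, x_T = 1100.00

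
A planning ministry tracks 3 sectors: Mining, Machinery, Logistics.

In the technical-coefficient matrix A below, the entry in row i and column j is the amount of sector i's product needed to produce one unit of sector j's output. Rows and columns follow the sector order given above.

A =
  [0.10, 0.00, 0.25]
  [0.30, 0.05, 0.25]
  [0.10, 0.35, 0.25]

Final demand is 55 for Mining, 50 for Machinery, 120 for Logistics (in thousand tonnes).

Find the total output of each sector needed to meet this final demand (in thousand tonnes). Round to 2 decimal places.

x_1 = 131.22, x_2 = 160.49, x_3 = 252.39

I − A =
  [   0.90     0.00    -0.25]
  [  -0.30     0.95    -0.25]
  [  -0.10    -0.35     0.75]
Cofactors of I−A, C_ij = (−1)^(i+j)·(minor ij) (rows/columns in the sector order above):
  C_11 = (0.95)(0.75) − (-0.25)(-0.35) = 0.6250
  C_12 = −[(-0.30)(0.75) − (-0.25)(-0.10)] = 0.2500
  C_13 = (-0.30)(-0.35) − (0.95)(-0.10) = 0.2000
  C_21 = −[(0.00)(0.75) − (-0.25)(-0.35)] = 0.0875
  C_22 = (0.90)(0.75) − (-0.25)(-0.10) = 0.6500
  C_23 = −[(0.90)(-0.35) − (0.00)(-0.10)] = 0.3150
  C_31 = (0.00)(-0.25) − (-0.25)(0.95) = 0.2375
  C_32 = −[(0.90)(-0.25) − (-0.25)(-0.30)] = 0.3000
  C_33 = (0.90)(0.95) − (0.00)(-0.30) = 0.8550
det(I−A) = Σ_j (I−A)_1j·C_1j = (0.90)(0.6250) + (0.00)(0.2500) + (-0.25)(0.2000) = 0.5125
adj(I−A) = Cᵀ =
  [ 0.6250   0.0875   0.2375]
  [ 0.2500   0.6500   0.3000]
  [ 0.2000   0.3150   0.8550]
(I − A)⁻¹ = adj(I−A) / det(I−A) ≈
  [   1.2195     0.1707     0.4634]
  [   0.4878     1.2683     0.5854]
  [   0.3902     0.6146     1.6683]
x = (I − A)⁻¹ d = adj(I−A)·d / det(I−A), with det(I−A) = 0.5125:
  x_1 = (0.6250·55 + 0.0875·50 + 0.2375·120) / 0.5125 = 67.25 / 0.5125 ≈ 131.22
  x_2 = (0.2500·55 + 0.6500·50 + 0.3000·120) / 0.5125 = 82.25 / 0.5125 ≈ 160.49
  x_3 = (0.2000·55 + 0.3150·50 + 0.8550·120) / 0.5125 = 129.35 / 0.5125 ≈ 252.39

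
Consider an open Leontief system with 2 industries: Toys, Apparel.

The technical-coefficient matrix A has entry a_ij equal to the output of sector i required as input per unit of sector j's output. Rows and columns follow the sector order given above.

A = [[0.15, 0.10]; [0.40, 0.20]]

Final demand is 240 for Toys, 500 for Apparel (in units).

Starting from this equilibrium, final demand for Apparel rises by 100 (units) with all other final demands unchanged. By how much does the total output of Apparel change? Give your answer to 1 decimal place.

I − A =
  [   0.85    -0.10]
  [  -0.40     0.80]
det(I−A) = (0.85)(0.80) − (-0.10)(-0.40) = 0.6400
adj(I−A) = [[0.80, 0.10], [0.40, 0.85]]
(I − A)⁻¹ = adj(I−A) / det(I−A) ≈
  [   1.2500     0.1563]
  [   0.6250     1.3281]
Δx = (I − A)⁻¹ Δd with Δd having +100 in the Apparel component and 0 elsewhere.
So Δx_2 = L_22 · (+100), where L_22 = adj(I−A)_22 / det(I−A) = 0.85 / 0.6400.
Δx_2 = 0.85 × (+100) / 0.6400 = 85.00 / 0.6400 ≈ 132.8.

Δx_2 = 132.8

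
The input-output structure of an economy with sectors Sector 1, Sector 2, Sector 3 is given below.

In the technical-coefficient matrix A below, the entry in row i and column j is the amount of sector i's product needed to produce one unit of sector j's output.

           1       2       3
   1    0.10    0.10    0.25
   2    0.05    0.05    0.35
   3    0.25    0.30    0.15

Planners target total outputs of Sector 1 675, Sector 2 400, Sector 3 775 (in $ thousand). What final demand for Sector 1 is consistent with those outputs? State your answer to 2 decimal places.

d_1 = 373.75

I − A =
  [   0.90    -0.10    -0.25]
  [  -0.05     0.95    -0.35]
  [  -0.25    -0.30     0.85]
d = (I − A) x:
  d_1 = (+0.90)·675 + (-0.10)·400 + (-0.25)·775 = 373.75
  d_2 = (-0.05)·675 + (+0.95)·400 + (-0.35)·775 = 75.00
  d_3 = (-0.25)·675 + (-0.30)·400 + (+0.85)·775 = 370.00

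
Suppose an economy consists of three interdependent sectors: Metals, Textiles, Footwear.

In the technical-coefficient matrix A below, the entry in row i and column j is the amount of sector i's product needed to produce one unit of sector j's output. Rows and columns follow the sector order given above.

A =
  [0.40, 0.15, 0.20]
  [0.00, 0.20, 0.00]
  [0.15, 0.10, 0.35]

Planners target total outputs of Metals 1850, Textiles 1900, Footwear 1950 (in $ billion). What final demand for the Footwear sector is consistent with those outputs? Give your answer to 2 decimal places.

d_F = 800.00

I − A =
  [   0.60    -0.15    -0.20]
  [   0.00     0.80     0.00]
  [  -0.15    -0.10     0.65]
d = (I − A) x:
  d_M = (+0.60)·1850 + (-0.15)·1900 + (-0.20)·1950 = 435.00
  d_T = (+0.00)·1850 + (+0.80)·1900 + (+0.00)·1950 = 1520.00
  d_F = (-0.15)·1850 + (-0.10)·1900 + (+0.65)·1950 = 800.00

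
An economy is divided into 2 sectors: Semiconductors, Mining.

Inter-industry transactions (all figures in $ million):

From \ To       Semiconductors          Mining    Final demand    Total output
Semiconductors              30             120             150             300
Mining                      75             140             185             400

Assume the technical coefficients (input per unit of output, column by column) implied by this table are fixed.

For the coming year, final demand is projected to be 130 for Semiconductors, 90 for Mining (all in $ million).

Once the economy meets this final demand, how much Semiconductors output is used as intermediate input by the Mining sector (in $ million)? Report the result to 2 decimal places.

z_12 = 66.76

Technical coefficients a_ij = z_ij / X_j:
  a_11 = 30/300 = 0.10, a_21 = 75/300 = 0.25
  a_12 = 120/400 = 0.30, a_22 = 140/400 = 0.35
I − A =
  [   0.90    -0.30]
  [  -0.25     0.65]
det(I−A) = (0.90)(0.65) − (-0.30)(-0.25) = 0.5100
adj(I−A) = [[0.65, 0.30], [0.25, 0.90]]
(I − A)⁻¹ = adj(I−A) / det(I−A) ≈
  [   1.2745     0.5882]
  [   0.4902     1.7647]
First solve x = (I − A)⁻¹ d = adj(I−A)·d / det(I−A); in particular x_2 = (0.25·130 + 0.90·90) / 0.5100 = 113.50 / 0.5100 ≈ 222.5490.
Intermediate flow from 1 to 2: z_12 = a_12 · x_2 = 0.30 × 113.50 / 0.5100 = 34.05 / 0.5100 ≈ 66.76.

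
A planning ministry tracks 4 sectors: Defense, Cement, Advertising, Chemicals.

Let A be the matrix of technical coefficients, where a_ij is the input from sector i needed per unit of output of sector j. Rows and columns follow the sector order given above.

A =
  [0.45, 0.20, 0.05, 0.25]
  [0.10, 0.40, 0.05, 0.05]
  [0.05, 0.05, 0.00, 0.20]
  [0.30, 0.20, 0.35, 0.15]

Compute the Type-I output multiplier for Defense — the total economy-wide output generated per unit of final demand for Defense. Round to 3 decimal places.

m_1 = 4.825

I − A =
  [   0.55    -0.20    -0.05    -0.25]
  [  -0.10     0.60    -0.05    -0.05]
  [  -0.05    -0.05     1.00    -0.20]
  [  -0.30    -0.20    -0.35     0.85]
Compute the cofactors C_ij = (−1)^(i+j)·(3×3 minor ij) of I−A; the adjugate is their transpose:
adj(I−A) = Cᵀ =
  [ 0.453000   0.214500   0.092000   0.167500]
  [ 0.099000   0.344500   0.043000   0.059500]
  [ 0.070000   0.064625   0.205000   0.072625]
  [ 0.212000   0.183375   0.127000   0.306375]
det(I−A) = Σ_j (I−A)_1j·C_1j = (0.55)(0.453000) + (-0.20)(0.099000) + (-0.05)(0.070000) + (-0.25)(0.212000) = 0.17285
(I − A)⁻¹ = adj(I−A) / det(I−A) ≈
  [   2.6208     1.2410     0.5323     0.9690]
  [   0.5728     1.9931     0.2488     0.3442]
  [   0.4050     0.3739     1.1860     0.4202]
  [   1.2265     1.0609     0.7347     1.7725]
The output multiplier for sector j is the column-j sum of the Leontief inverse (I − A)⁻¹ = adj(I−A) / det(I−A).
Column 1 of adj(I−A): (0.453000, 0.099000, 0.070000, 0.212000); det(I−A) = 0.17285.
m_1 = (0.453000 + 0.099000 + 0.070000 + 0.212000) / 0.17285 = 0.834 / 0.17285 ≈ 4.825.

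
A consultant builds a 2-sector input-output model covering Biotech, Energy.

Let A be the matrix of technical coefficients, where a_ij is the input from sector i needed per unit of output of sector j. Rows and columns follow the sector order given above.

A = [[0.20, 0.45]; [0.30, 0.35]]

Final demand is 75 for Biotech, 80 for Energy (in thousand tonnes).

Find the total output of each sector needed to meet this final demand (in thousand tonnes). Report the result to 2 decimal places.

I − A =
  [   0.80    -0.45]
  [  -0.30     0.65]
det(I−A) = (0.80)(0.65) − (-0.45)(-0.30) = 0.3850
adj(I−A) = [[0.65, 0.45], [0.30, 0.80]]
(I − A)⁻¹ = adj(I−A) / det(I−A) ≈
  [   1.6883     1.1688]
  [   0.7792     2.0779]
x = (I − A)⁻¹ d = adj(I−A)·d / det(I−A), with det(I−A) = 0.3850:
  x_B = (0.65·75 + 0.45·80) / 0.3850 = 84.75 / 0.3850 ≈ 220.13
  x_E = (0.30·75 + 0.80·80) / 0.3850 = 86.50 / 0.3850 ≈ 224.68

x_B = 220.13, x_E = 224.68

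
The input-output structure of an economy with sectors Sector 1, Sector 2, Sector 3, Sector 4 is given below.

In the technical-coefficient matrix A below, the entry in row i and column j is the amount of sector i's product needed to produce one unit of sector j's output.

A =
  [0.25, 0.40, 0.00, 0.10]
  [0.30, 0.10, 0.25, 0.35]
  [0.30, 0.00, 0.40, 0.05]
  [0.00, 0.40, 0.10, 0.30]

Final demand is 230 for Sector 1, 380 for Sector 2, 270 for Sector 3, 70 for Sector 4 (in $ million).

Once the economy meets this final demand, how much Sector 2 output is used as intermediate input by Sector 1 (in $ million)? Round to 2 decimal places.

z_21 = 419.50

I − A =
  [   0.75    -0.40     0.00    -0.10]
  [  -0.30     0.90    -0.25    -0.35]
  [  -0.30     0.00     0.60    -0.05]
  [   0.00    -0.40    -0.10     0.70]
Compute the cofactors C_ij = (−1)^(i+j)·(3×3 minor ij) of I−A; the adjugate is their transpose:
adj(I−A) = Cᵀ =
  [ 0.284500   0.190000   0.103000   0.143000]
  [ 0.187500   0.308250   0.160500   0.192375]
  [ 0.153000   0.111000   0.271500   0.096750]
  [ 0.129000   0.192000   0.130500   0.303000]
det(I−A) = Σ_j (I−A)_1j·C_1j = (0.75)(0.284500) + (-0.40)(0.187500) + (0.00)(0.153000) + (-0.10)(0.129000) = 0.125475
(I − A)⁻¹ = adj(I−A) / det(I−A) ≈
  [   2.2674     1.5142     0.8209     1.1397]
  [   1.4943     2.4567     1.2791     1.5332]
  [   1.2194     0.8846     2.1638     0.7711]
  [   1.0281     1.5302     1.0400     2.4148]
First solve x = (I − A)⁻¹ d = adj(I−A)·d / det(I−A); in particular x_1 = (0.284500·230 + 0.190000·380 + 0.103000·270 + 0.143000·70) / 0.125475 = 175.455 / 0.125475 ≈ 1398.3264.
Intermediate flow from 2 to 1: z_21 = a_21 · x_1 = 0.30 × 175.455 / 0.125475 = 52.6365 / 0.125475 ≈ 419.50.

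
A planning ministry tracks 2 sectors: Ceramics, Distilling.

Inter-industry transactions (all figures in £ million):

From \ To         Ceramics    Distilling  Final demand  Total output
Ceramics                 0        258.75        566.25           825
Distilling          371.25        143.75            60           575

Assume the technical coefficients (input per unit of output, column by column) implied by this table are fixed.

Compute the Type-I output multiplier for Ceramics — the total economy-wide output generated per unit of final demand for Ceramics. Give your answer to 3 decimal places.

m_C = 2.192

Technical coefficients a_ij = z_ij / X_j:
  a_CC = 0/825 = 0.00, a_DC = 371.25/825 = 0.45
  a_CD = 258.75/575 = 0.45, a_DD = 143.75/575 = 0.25
I − A =
  [   1.00    -0.45]
  [  -0.45     0.75]
det(I−A) = (1.00)(0.75) − (-0.45)(-0.45) = 0.5475
adj(I−A) = [[0.75, 0.45], [0.45, 1.00]]
(I − A)⁻¹ = adj(I−A) / det(I−A) ≈
  [   1.3699     0.8219]
  [   0.8219     1.8265]
The output multiplier for sector j is the column-j sum of the Leontief inverse (I − A)⁻¹ = adj(I−A) / det(I−A).
Column C of adj(I−A): (0.75, 0.45); det(I−A) = 0.5475.
m_C = (0.75 + 0.45) / 0.5475 = 1.20 / 0.5475 ≈ 2.192.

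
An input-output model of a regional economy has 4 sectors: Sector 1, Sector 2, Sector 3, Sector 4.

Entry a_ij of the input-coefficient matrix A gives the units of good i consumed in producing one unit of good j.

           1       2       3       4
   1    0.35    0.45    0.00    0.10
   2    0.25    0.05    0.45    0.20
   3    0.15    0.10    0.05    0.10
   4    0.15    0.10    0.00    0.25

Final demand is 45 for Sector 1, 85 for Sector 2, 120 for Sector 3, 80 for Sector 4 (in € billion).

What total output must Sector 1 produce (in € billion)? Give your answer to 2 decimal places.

I − A =
  [   0.65    -0.45     0.00    -0.10]
  [  -0.25     0.95    -0.45    -0.20]
  [  -0.15    -0.10     0.95    -0.10]
  [  -0.15    -0.10     0.00     0.75]
Compute the cofactors C_ij = (−1)^(i+j)·(3×3 minor ij) of I−A; the adjugate is their transpose:
adj(I−A) = Cᵀ =
  [ 0.619625   0.330125   0.156375   0.191500]
  [ 0.264000   0.448875   0.212625   0.183250]
  [ 0.142375   0.112625   0.335500   0.093750]
  [ 0.159125   0.125875   0.059625   0.420125]
det(I−A) = Σ_j (I−A)_1j·C_1j = (0.65)(0.619625) + (-0.45)(0.264000) + (0.00)(0.142375) + (-0.10)(0.159125) = 0.26804375
(I − A)⁻¹ = adj(I−A) / det(I−A) ≈
  [   2.3117     1.2316     0.5834     0.7144]
  [   0.9849     1.6746     0.7932     0.6837]
  [   0.5312     0.4202     1.2517     0.3498]
  [   0.5937     0.4696     0.2224     1.5674]
x = (I − A)⁻¹ d = adj(I−A)·d / det(I−A), with det(I−A) = 0.26804375:
  x_1 = (0.619625·45 + 0.330125·85 + 0.156375·120 + 0.191500·80) / 0.26804375 = 90.02875 / 0.26804375 ≈ 335.87
  x_2 = (0.264000·45 + 0.448875·85 + 0.212625·120 + 0.183250·80) / 0.26804375 = 90.209375 / 0.26804375 ≈ 336.55
  x_3 = (0.142375·45 + 0.112625·85 + 0.335500·120 + 0.093750·80) / 0.26804375 = 63.74 / 0.26804375 ≈ 237.80
  x_4 = (0.159125·45 + 0.125875·85 + 0.059625·120 + 0.420125·80) / 0.26804375 = 58.625 / 0.26804375 ≈ 218.71

x_1 = 335.87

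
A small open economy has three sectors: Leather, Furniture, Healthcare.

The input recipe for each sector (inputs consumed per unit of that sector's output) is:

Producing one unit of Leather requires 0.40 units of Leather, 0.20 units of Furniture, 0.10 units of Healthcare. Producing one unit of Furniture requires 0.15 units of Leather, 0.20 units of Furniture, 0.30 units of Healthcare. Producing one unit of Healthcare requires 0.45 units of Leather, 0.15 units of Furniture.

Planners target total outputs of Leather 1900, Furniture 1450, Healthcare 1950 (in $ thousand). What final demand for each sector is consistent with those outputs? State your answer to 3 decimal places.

I − A =
  [   0.60    -0.15    -0.45]
  [  -0.20     0.80    -0.15]
  [  -0.10    -0.30     1.00]
d = (I − A) x:
  d_1 = (+0.60)·1900 + (-0.15)·1450 + (-0.45)·1950 = 45.000
  d_2 = (-0.20)·1900 + (+0.80)·1450 + (-0.15)·1950 = 487.500
  d_3 = (-0.10)·1900 + (-0.30)·1450 + (+1.00)·1950 = 1325.000

d_1 = 45.000, d_2 = 487.500, d_3 = 1325.000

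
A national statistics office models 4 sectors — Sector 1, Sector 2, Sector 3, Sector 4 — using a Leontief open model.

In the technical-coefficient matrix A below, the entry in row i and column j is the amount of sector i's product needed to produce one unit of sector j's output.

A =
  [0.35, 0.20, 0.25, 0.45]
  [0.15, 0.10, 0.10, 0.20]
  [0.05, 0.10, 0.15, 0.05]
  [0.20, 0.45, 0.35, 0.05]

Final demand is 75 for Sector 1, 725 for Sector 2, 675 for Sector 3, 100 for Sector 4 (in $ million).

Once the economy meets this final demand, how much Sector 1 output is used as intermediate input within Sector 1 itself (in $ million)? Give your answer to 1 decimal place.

z_11 = 877.8

I − A =
  [   0.65    -0.20    -0.25    -0.45]
  [  -0.15     0.90    -0.10    -0.20]
  [  -0.05    -0.10     0.85    -0.05]
  [  -0.20    -0.45    -0.35     0.95]
Compute the cofactors C_ij = (−1)^(i+j)·(3×3 minor ij) of I−A; the adjugate is their transpose:
adj(I−A) = Cᵀ =
  [ 0.615750   0.375250   0.386250   0.391000]
  [ 0.161750   0.414750   0.167500   0.172750]
  [ 0.068875   0.089000   0.349375   0.069750]
  [ 0.231625   0.308250   0.289375   0.449250]
det(I−A) = Σ_j (I−A)_1j·C_1j = (0.65)(0.615750) + (-0.20)(0.161750) + (-0.25)(0.068875) + (-0.45)(0.231625) = 0.2464375
(I − A)⁻¹ = adj(I−A) / det(I−A) ≈
  [   2.4986     1.5227     1.5673     1.5866]
  [   0.6564     1.6830     0.6797     0.7010]
  [   0.2795     0.3611     1.4177     0.2830]
  [   0.9399     1.2508     1.1742     1.8230]
First solve x = (I − A)⁻¹ d = adj(I−A)·d / det(I−A); in particular x_1 = (0.615750·75 + 0.375250·725 + 0.386250·675 + 0.391000·100) / 0.2464375 = 618.05625 / 0.2464375 ≈ 2507.963.
Intermediate flow from 1 to 1: z_11 = a_11 · x_1 = 0.35 × 618.05625 / 0.2464375 = 216.3196875 / 0.2464375 ≈ 877.8.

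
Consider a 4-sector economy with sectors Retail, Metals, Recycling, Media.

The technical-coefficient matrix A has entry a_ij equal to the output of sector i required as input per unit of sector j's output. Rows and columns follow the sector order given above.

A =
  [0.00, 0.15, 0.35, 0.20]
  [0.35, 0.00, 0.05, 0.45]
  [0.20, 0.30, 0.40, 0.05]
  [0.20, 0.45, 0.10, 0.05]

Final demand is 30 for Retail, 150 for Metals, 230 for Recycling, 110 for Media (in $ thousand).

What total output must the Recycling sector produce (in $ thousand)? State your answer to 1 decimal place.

I − A =
  [   1.00    -0.15    -0.35    -0.20]
  [  -0.35     1.00    -0.05    -0.45]
  [  -0.20    -0.30     0.60    -0.05]
  [  -0.20    -0.45    -0.10     0.95]
Compute the cofactors C_ij = (−1)^(i+j)·(3×3 minor ij) of I−A; the adjugate is their transpose:
adj(I−A) = Cᵀ =
  [ 0.414625   0.252375   0.300000   0.222625]
  [ 0.270750   0.467000   0.245375   0.291125]
  [ 0.294125   0.343500   0.612625   0.256875]
  [ 0.246500   0.310500   0.243875   0.445250]
det(I−A) = Σ_j (I−A)_1j·C_1j = (1.00)(0.414625) + (-0.15)(0.270750) + (-0.35)(0.294125) + (-0.20)(0.246500) = 0.22176875
(I − A)⁻¹ = adj(I−A) / det(I−A) ≈
  [   1.8696     1.1380     1.3528     1.0039]
  [   1.2209     2.1058     1.1064     1.3127]
  [   1.3263     1.5489     2.7624     1.1583]
  [   1.1115     1.4001     1.0997     2.0077]
x = (I − A)⁻¹ d = adj(I−A)·d / det(I−A), with det(I−A) = 0.22176875:
  x_1 = (0.414625·30 + 0.252375·150 + 0.300000·230 + 0.222625·110) / 0.22176875 = 143.78375 / 0.22176875 ≈ 648.3
  x_2 = (0.270750·30 + 0.467000·150 + 0.245375·230 + 0.291125·110) / 0.22176875 = 166.6325 / 0.22176875 ≈ 751.4
  x_3 = (0.294125·30 + 0.343500·150 + 0.612625·230 + 0.256875·110) / 0.22176875 = 229.50875 / 0.22176875 ≈ 1034.9
  x_4 = (0.246500·30 + 0.310500·150 + 0.243875·230 + 0.445250·110) / 0.22176875 = 159.03875 / 0.22176875 ≈ 717.1

x_3 = 1034.9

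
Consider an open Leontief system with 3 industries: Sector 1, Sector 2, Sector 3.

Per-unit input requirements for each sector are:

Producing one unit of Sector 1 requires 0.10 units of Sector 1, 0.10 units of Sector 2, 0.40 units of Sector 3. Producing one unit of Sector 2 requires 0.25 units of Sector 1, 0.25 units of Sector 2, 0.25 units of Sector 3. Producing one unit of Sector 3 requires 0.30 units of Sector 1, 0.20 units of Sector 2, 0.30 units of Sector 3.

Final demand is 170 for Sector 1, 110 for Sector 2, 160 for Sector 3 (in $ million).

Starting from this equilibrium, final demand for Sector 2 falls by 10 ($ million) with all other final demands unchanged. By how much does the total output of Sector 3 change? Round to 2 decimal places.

Δx_3 = -11.11

I − A =
  [   0.90    -0.25    -0.30]
  [  -0.10     0.75    -0.20]
  [  -0.40    -0.25     0.70]
Cofactors of I−A, C_ij = (−1)^(i+j)·(minor ij) (rows/columns in the sector order above):
  C_11 = (0.75)(0.70) − (-0.20)(-0.25) = 0.4750
  C_12 = −[(-0.10)(0.70) − (-0.20)(-0.40)] = 0.1500
  C_13 = (-0.10)(-0.25) − (0.75)(-0.40) = 0.3250
  C_21 = −[(-0.25)(0.70) − (-0.30)(-0.25)] = 0.2500
  C_22 = (0.90)(0.70) − (-0.30)(-0.40) = 0.5100
  C_23 = −[(0.90)(-0.25) − (-0.25)(-0.40)] = 0.3250
  C_31 = (-0.25)(-0.20) − (-0.30)(0.75) = 0.2750
  C_32 = −[(0.90)(-0.20) − (-0.30)(-0.10)] = 0.2100
  C_33 = (0.90)(0.75) − (-0.25)(-0.10) = 0.6500
det(I−A) = Σ_j (I−A)_1j·C_1j = (0.90)(0.4750) + (-0.25)(0.1500) + (-0.30)(0.3250) = 0.2925
adj(I−A) = Cᵀ =
  [ 0.4750   0.2500   0.2750]
  [ 0.1500   0.5100   0.2100]
  [ 0.3250   0.3250   0.6500]
(I − A)⁻¹ = adj(I−A) / det(I−A) ≈
  [   1.6239     0.8547     0.9402]
  [   0.5128     1.7436     0.7179]
  [   1.1111     1.1111     2.2222]
Δx = (I − A)⁻¹ Δd with Δd having -10 in the Sector 2 component and 0 elsewhere.
So Δx_3 = L_32 · (-10), where L_32 = adj(I−A)_32 / det(I−A) = 0.3250 / 0.2925.
Δx_3 = 0.3250 × (-10) / 0.2925 = -3.25 / 0.2925 ≈ -11.11.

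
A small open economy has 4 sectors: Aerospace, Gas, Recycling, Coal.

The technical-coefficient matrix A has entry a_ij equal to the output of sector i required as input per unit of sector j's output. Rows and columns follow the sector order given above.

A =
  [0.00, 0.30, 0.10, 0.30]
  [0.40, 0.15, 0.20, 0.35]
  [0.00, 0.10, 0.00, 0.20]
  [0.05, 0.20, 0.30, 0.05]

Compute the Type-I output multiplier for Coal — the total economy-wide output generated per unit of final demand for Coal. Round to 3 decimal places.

I − A =
  [   1.00    -0.30    -0.10    -0.30]
  [  -0.40     0.85    -0.20    -0.35]
  [   0.00    -0.10     1.00    -0.20]
  [  -0.05    -0.20    -0.30     0.95]
Compute the cofactors C_ij = (−1)^(i+j)·(3×3 minor ij) of I−A; the adjugate is their transpose:
adj(I−A) = Cᵀ =
  [ 0.64900   0.34950   0.25075   0.38650]
  [ 0.37550   0.87400   0.36775   0.51800]
  [ 0.06425   0.13650   0.58150   0.19300]
  [ 0.13350   0.24550   0.27425   0.70600]
det(I−A) = Σ_j (I−A)_1j·C_1j = (1.00)(0.64900) + (-0.30)(0.37550) + (-0.10)(0.06425) + (-0.30)(0.13350) = 0.489875
(I − A)⁻¹ = adj(I−A) / det(I−A) ≈
  [   1.3248     0.7134     0.5119     0.7890]
  [   0.7665     1.7841     0.7507     1.0574]
  [   0.1312     0.2786     1.1870     0.3940]
  [   0.2725     0.5011     0.5598     1.4412]
The output multiplier for sector j is the column-j sum of the Leontief inverse (I − A)⁻¹ = adj(I−A) / det(I−A).
Column C of adj(I−A): (0.38650, 0.51800, 0.19300, 0.70600); det(I−A) = 0.489875.
m_C = (0.38650 + 0.51800 + 0.19300 + 0.70600) / 0.489875 = 1.8035 / 0.489875 ≈ 3.682.

m_C = 3.682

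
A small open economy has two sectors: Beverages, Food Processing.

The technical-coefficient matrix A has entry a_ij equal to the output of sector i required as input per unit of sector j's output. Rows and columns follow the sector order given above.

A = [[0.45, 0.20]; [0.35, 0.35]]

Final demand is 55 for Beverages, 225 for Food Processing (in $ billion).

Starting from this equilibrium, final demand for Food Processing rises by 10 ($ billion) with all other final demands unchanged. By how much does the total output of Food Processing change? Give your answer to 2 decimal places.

I − A =
  [   0.55    -0.20]
  [  -0.35     0.65]
det(I−A) = (0.55)(0.65) − (-0.20)(-0.35) = 0.2875
adj(I−A) = [[0.65, 0.20], [0.35, 0.55]]
(I − A)⁻¹ = adj(I−A) / det(I−A) ≈
  [   2.2609     0.6957]
  [   1.2174     1.9130]
Δx = (I − A)⁻¹ Δd with Δd having +10 in the Food Processing component and 0 elsewhere.
So Δx_2 = L_22 · (+10), where L_22 = adj(I−A)_22 / det(I−A) = 0.55 / 0.2875.
Δx_2 = 0.55 × (+10) / 0.2875 = 5.50 / 0.2875 ≈ 19.13.

Δx_2 = 19.13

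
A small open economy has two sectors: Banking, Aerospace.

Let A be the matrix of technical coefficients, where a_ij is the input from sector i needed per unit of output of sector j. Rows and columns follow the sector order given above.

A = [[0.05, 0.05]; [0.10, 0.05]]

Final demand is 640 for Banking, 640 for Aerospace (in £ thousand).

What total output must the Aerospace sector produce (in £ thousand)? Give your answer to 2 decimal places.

x_2 = 748.75

I − A =
  [   0.95    -0.05]
  [  -0.10     0.95]
det(I−A) = (0.95)(0.95) − (-0.05)(-0.10) = 0.8975
adj(I−A) = [[0.95, 0.05], [0.10, 0.95]]
(I − A)⁻¹ = adj(I−A) / det(I−A) ≈
  [   1.0585     0.0557]
  [   0.1114     1.0585]
x = (I − A)⁻¹ d = adj(I−A)·d / det(I−A), with det(I−A) = 0.8975:
  x_1 = (0.95·640 + 0.05·640) / 0.8975 = 640.00 / 0.8975 ≈ 713.09
  x_2 = (0.10·640 + 0.95·640) / 0.8975 = 672.00 / 0.8975 ≈ 748.75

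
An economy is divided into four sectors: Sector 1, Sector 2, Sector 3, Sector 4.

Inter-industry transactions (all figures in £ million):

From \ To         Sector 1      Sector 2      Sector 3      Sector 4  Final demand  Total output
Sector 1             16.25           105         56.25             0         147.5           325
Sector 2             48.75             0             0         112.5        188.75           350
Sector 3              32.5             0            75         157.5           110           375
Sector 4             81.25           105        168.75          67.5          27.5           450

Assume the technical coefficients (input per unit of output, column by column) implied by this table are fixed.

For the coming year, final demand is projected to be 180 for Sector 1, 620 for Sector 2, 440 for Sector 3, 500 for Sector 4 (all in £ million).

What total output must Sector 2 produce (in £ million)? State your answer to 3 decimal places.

x_2 = 1278.353

Technical coefficients a_ij = z_ij / X_j:
  a_11 = 16.25/325 = 0.05, a_21 = 48.75/325 = 0.15, a_31 = 32.5/325 = 0.10, a_41 = 81.25/325 = 0.25
  a_12 = 105/350 = 0.30, a_22 = 0/350 = 0.00, a_32 = 0/350 = 0.00, a_42 = 105/350 = 0.30
  a_13 = 56.25/375 = 0.15, a_23 = 0/375 = 0.00, a_33 = 75/375 = 0.20, a_43 = 168.75/375 = 0.45
  a_14 = 0/450 = 0.00, a_24 = 112.5/450 = 0.25, a_34 = 157.5/450 = 0.35, a_44 = 67.5/450 = 0.15
I − A =
  [   0.95    -0.30    -0.15     0.00]
  [  -0.15     1.00     0.00    -0.25]
  [  -0.10     0.00     0.80    -0.35]
  [  -0.25    -0.30    -0.45     0.85]
Compute the cofactors C_ij = (−1)^(i+j)·(3×3 minor ij) of I−A; the adjugate is their transpose:
adj(I−A) = Cᵀ =
  [ 0.462500   0.172500   0.150000   0.112500]
  [ 0.139625   0.470500   0.135375   0.194125]
  [ 0.180750   0.151500   0.679250   0.324250]
  [ 0.281000   0.297000   0.451500   0.709000]
det(I−A) = Σ_j (I−A)_1j·C_1j = (0.95)(0.462500) + (-0.30)(0.139625) + (-0.15)(0.180750) + (0.00)(0.281000) = 0.370375
(I − A)⁻¹ = adj(I−A) / det(I−A) ≈
  [   1.2487     0.4657     0.4050     0.3037]
  [   0.3770     1.2703     0.3655     0.5241]
  [   0.4880     0.4090     1.8340     0.8755]
  [   0.7587     0.8019     1.2190     1.9143]
x = (I − A)⁻¹ d = adj(I−A)·d / det(I−A), with det(I−A) = 0.370375:
  x_1 = (0.462500·180 + 0.172500·620 + 0.150000·440 + 0.112500·500) / 0.370375 = 312.45 / 0.370375 ≈ 843.604
  x_2 = (0.139625·180 + 0.470500·620 + 0.135375·440 + 0.194125·500) / 0.370375 = 473.47 / 0.370375 ≈ 1278.353
  x_3 = (0.180750·180 + 0.151500·620 + 0.679250·440 + 0.324250·500) / 0.370375 = 587.46 / 0.370375 ≈ 1586.122
  x_4 = (0.281000·180 + 0.297000·620 + 0.451500·440 + 0.709000·500) / 0.370375 = 787.88 / 0.370375 ≈ 2127.249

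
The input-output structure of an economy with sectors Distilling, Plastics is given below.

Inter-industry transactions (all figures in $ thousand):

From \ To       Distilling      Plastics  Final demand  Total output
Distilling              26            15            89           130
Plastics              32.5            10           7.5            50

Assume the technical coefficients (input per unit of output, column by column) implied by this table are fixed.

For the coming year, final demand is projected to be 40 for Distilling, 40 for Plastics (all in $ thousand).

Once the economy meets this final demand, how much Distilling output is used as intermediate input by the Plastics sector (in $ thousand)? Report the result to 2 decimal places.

Technical coefficients a_ij = z_ij / X_j:
  a_11 = 26/130 = 0.20, a_21 = 32.5/130 = 0.25
  a_12 = 15/50 = 0.30, a_22 = 10/50 = 0.20
I − A =
  [   0.80    -0.30]
  [  -0.25     0.80]
det(I−A) = (0.80)(0.80) − (-0.30)(-0.25) = 0.5650
adj(I−A) = [[0.80, 0.30], [0.25, 0.80]]
(I − A)⁻¹ = adj(I−A) / det(I−A) ≈
  [   1.4159     0.5310]
  [   0.4425     1.4159]
First solve x = (I − A)⁻¹ d = adj(I−A)·d / det(I−A); in particular x_2 = (0.25·40 + 0.80·40) / 0.5650 = 42.00 / 0.5650 ≈ 74.3363.
Intermediate flow from 1 to 2: z_12 = a_12 · x_2 = 0.30 × 42.00 / 0.5650 = 12.60 / 0.5650 ≈ 22.30.

z_12 = 22.30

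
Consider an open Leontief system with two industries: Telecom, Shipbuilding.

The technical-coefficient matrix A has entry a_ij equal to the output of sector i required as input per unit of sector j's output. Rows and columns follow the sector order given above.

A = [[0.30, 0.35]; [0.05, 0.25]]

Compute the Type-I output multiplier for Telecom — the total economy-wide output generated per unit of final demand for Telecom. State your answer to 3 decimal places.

m_T = 1.576

I − A =
  [   0.70    -0.35]
  [  -0.05     0.75]
det(I−A) = (0.70)(0.75) − (-0.35)(-0.05) = 0.5075
adj(I−A) = [[0.75, 0.35], [0.05, 0.70]]
(I − A)⁻¹ = adj(I−A) / det(I−A) ≈
  [   1.4778     0.6897]
  [   0.0985     1.3793]
The output multiplier for sector j is the column-j sum of the Leontief inverse (I − A)⁻¹ = adj(I−A) / det(I−A).
Column T of adj(I−A): (0.75, 0.05); det(I−A) = 0.5075.
m_T = (0.75 + 0.05) / 0.5075 = 0.80 / 0.5075 ≈ 1.576.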